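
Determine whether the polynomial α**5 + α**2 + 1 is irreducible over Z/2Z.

Yes

Write h(α) = α**5 + α**2 + 1.
Check for roots in Z/2Z: h(0) = 1; h(1) = 1.
No roots, so no linear factors.
Monic irreducibles of degree 2 over GF(2): α**2 + α + 1.
None of them divide h (all give nonzero remainder).
No irreducible factor of degree ≤ 2 exists, so h is irreducible over GF(2).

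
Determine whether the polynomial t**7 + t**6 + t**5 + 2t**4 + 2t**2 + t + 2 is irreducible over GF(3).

Write g(t) = t**7 + t**6 + t**5 + 2t**4 + 2t**2 + t + 2.
Check for roots in GF(3): g(0) = 2; g(1) = 1; g(2) = 1.
No roots, so no linear factors.
Monic irreducibles of degree 2 over GF(3): t**2 + 1, t**2 + t + 2, t**2 + 2t + 2.
None of them divide g (all give nonzero remainder).
Degree-3 irreducible divisors: test the 8 monic irreducibles of degree 3 over GF(3).
None of them divide g (all give nonzero remainder).
No irreducible factor of degree ≤ 3 exists, so g is irreducible over GF(3).

Yes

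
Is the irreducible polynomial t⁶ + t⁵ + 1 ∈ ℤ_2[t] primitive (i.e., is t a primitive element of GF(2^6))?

Write f(t) = t⁶ + t⁵ + 1.
|GF(2^6)^×| = 2^6 − 1 = 63. Prime factorization: 63 = 3^2·7.
f is primitive ⇔ t has order 63 in GF(2)[t]/(f), i.e. t^(63/q) ≠ 1 for each prime q | 63.
t^(21) mod f = t⁵ + t⁴ + t³ + 1.
t^(9) mod f = t⁵ + t³ + t² + t + 1.
None equal 1, so t has full order 63; f is primitive.

Yes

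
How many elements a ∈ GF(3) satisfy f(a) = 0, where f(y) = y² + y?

2

Evaluate at each of the 3 elements of GF(3):
f(0) = 0 → root; f(1) = 2; f(2) = 0 → root.
Roots: {0, 2}.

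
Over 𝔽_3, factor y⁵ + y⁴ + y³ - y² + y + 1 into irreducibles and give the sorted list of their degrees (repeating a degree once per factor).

Write f(y) = y⁵ + y⁴ + y³ - y² + y + 1.
Roots in 𝔽_3: f(0) = 1; f(1) = 1; f(2) = 1.
Complete factorization: f(y) = (y⁵ + y⁴ + y³ - y² + y + 1).
Factor degrees with multiplicity: 5 = 5.

5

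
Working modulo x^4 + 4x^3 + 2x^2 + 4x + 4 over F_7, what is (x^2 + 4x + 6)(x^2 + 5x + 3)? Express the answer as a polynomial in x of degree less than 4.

5x^3 + 6x^2 + 3x

Multiply in F_7[x]: (x^2 + 4x + 6)·(x^2 + 5x + 3) = x^4 + 2x^3 + x^2 + 4.
Reduce using x^4 ≡ 3x^3 + 5x^2 + 3x + 3 (mod x^4 + 4x^3 + 2x^2 + 4x + 4).
Reduced: 5x^3 + 6x^2 + 3x.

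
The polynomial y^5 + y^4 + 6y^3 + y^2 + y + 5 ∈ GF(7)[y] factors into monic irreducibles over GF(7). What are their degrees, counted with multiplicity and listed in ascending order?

2, 3

Write f(y) = y^5 + y^4 + 6y^3 + y^2 + y + 5.
Complete factorization: f(y) = (y^2 + 2)·(y^3 + y^2 + 4y + 6).
Factor degrees with multiplicity: 2 + 3 = 5.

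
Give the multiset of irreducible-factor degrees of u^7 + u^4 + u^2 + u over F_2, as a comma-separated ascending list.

1, 1, 1, 1, 3

Write f(u) = u^7 + u^4 + u^2 + u.
Roots in F_2: f(0) = 0 → root; f(1) = 0 → root.
Linear factors from roots: (u), (u + 1).
Complete factorization: f(u) = (u)·(u + 1)^3·(u^3 + u^2 + 1).
Factor degrees with multiplicity: 1 + 1 + 1 + 1 + 3 = 7.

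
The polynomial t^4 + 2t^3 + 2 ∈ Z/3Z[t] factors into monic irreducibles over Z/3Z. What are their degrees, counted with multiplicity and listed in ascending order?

Write f(t) = t^4 + 2t^3 + 2.
Roots in Z/3Z: f(0) = 2; f(1) = 2; f(2) = 1.
Complete factorization: f(t) = (t^4 + 2t^3 + 2).
Factor degrees with multiplicity: 4 = 4.

4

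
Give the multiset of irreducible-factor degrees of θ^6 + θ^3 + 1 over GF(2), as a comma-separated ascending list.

Write f(θ) = θ^6 + θ^3 + 1.
Roots in GF(2): f(0) = 1; f(1) = 1.
Complete factorization: f(θ) = (θ^6 + θ^3 + 1).
Factor degrees with multiplicity: 6 = 6.

6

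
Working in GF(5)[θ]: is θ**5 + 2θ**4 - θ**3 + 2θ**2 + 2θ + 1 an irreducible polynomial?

Write m(θ) = θ**5 + 2θ**4 - θ**3 + 2θ**2 + 2θ + 1.
Check for roots in GF(5): m(0) = 1; m(1) = 2; m(2) = 4; m(3) = 3; m(4) = 3.
No roots, so no linear factors.
Degree-2 irreducible divisors: test the 10 monic irreducibles of degree 2 over GF(5).
None of them divide m (all give nonzero remainder).
No irreducible factor of degree ≤ 2 exists, so m is irreducible over GF(5).

Yes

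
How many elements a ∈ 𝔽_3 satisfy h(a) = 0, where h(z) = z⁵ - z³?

Evaluate at each of the 3 elements of 𝔽_3:
h(0) = 0 → root; h(1) = 0 → root; h(2) = 0 → root.
Roots: {0, 1, 2}.

3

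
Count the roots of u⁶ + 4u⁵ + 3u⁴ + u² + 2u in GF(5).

Write P(u) = u⁶ + 4u⁵ + 3u⁴ + u² + 2u.
Evaluate at each of the 5 elements of GF(5):
P(0) = 0 → root; P(1) = 1; P(2) = 3; P(3) = 4; P(4) = 4.
Roots: {0}.

1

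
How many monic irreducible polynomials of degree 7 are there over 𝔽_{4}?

x^(4^7) − x is the product of all monic irreducibles of degree dividing 7; Möbius inversion gives N = (1/7) Σ μ(7/d)·4^d.
Divisors of 7: 1, 7; μ(7/d) for each: -1, 1.
Σ = − 4^1 + 4^7 = 16380.
N = 16380/7 = 2340.

2340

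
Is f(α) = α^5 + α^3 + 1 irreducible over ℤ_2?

Yes

Check for roots in ℤ_2: f(0) = 1; f(1) = 1.
No roots, so no linear factors.
Monic irreducibles of degree 2 over GF(2): α^2 + α + 1.
None of them divide f (all give nonzero remainder).
No irreducible factor of degree ≤ 2 exists, so f is irreducible over GF(2).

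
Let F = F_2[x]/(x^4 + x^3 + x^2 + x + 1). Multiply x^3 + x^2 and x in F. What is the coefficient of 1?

1

Multiply in F_2[x]: (x^3 + x^2)·(x) = x^4 + x^3.
Reduce using x^4 ≡ x^3 + x^2 + x + 1 (mod x^4 + x^3 + x^2 + x + 1).
Reduced: x^2 + x + 1.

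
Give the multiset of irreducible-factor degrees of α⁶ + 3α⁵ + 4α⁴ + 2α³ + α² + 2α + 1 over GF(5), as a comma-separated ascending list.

1, 2, 3

Write g(α) = α⁶ + 3α⁵ + 4α⁴ + 2α³ + α² + 2α + 1.
Roots in GF(5): g(0) = 1; g(1) = 4; g(2) = 4; g(3) = 2; g(4) = 0 → root.
Linear factors from roots: (α + 1).
Complete factorization: g(α) = (α + 1)·(α² + 2α + 3)·(α³ + 4α + 2).
Factor degrees with multiplicity: 1 + 2 + 3 = 6.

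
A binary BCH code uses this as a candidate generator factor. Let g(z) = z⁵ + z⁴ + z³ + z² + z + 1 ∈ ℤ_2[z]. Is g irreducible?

No

Check for roots in ℤ_2: g(0) = 1; g(1) = 0 → root.
g(1) = 0, so (z − 1) divides g(z); g is reducible.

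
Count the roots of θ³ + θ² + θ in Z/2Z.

Write h(θ) = θ³ + θ² + θ.
Evaluate at each of the 2 elements of Z/2Z:
h(0) = 0 → root; h(1) = 1.
Roots: {0}.

1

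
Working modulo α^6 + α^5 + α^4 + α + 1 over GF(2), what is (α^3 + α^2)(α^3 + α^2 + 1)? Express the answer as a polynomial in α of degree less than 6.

Multiply in GF(2)[α]: (α^3 + α^2)·(α^3 + α^2 + 1) = α^6 + α^4 + α^3 + α^2.
Reduce using α^6 ≡ α^5 + α^4 + α + 1 (mod α^6 + α^5 + α^4 + α + 1).
Reduced: α^5 + α^3 + α^2 + α + 1.

α^5 + α^3 + α^2 + α + 1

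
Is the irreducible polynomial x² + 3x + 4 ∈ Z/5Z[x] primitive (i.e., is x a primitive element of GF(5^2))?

No

Write f(x) = x² + 3x + 4.
|GF(5^2)^×| = 5^2 − 1 = 24. Prime factorization: 24 = 2^3·3.
f is primitive ⇔ x has order 24 in GF(5)[x]/(f), i.e. x^(24/q) ≠ 1 for each prime q | 24.
x^(12) mod f = 1
x^(8) mod f = 3x + 4.
Since x^(12) = 1, the order of x divides 12 < 24; not primitive.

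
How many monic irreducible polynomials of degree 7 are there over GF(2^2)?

2340

x^(4^7) − x is the product of all monic irreducibles of degree dividing 7; Möbius inversion gives N = (1/7) Σ μ(7/d)·4^d.
Divisors of 7: 1, 7; μ(7/d) for each: -1, 1.
Σ = − 4^1 + 4^7 = 16380.
N = 16380/7 = 2340.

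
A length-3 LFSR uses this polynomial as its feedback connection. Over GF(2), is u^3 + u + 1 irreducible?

Yes

Write f(u) = u^3 + u + 1.
Check for roots in GF(2): f(0) = 1; f(1) = 1.
No roots. A degree-3 polynomial over a field with no linear factor is irreducible.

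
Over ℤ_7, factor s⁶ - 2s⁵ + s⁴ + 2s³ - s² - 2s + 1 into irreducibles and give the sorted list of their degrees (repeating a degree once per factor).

1, 1, 4

Write f(s) = s⁶ - 2s⁵ + s⁴ + 2s³ - s² - 2s + 1.
Linear factors from roots: (s - 1), (s - 3).
Complete factorization: f(s) = (s - 3)·(s - 1)·(s⁴ + 2s³ - s² - s - 2).
Factor degrees with multiplicity: 1 + 1 + 4 = 6.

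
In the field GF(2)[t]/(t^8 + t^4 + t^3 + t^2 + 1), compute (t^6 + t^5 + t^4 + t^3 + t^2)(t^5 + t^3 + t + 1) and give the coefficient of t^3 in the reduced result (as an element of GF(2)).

1

Multiply in GF(2)[t]: (t^6 + t^5 + t^4 + t^3 + t^2)·(t^5 + t^3 + t + 1) = t^11 + t^10 + t^7 + t^6 + t^5 + t^2.
Reduce using t^8 ≡ t^4 + t^3 + t^2 + 1 (mod t^8 + t^4 + t^3 + t^2 + 1).
Reduced: t^6 + t^5 + t^4 + t^3.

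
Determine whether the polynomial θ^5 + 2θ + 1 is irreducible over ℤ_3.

Yes

Write m(θ) = θ^5 + 2θ + 1.
Check for roots in ℤ_3: m(0) = 1; m(1) = 1; m(2) = 1.
No roots, so no linear factors.
Monic irreducibles of degree 2 over GF(3): θ^2 + 1, θ^2 + θ + 2, θ^2 + 2θ + 2.
None of them divide m (all give nonzero remainder).
No irreducible factor of degree ≤ 2 exists, so m is irreducible over GF(3).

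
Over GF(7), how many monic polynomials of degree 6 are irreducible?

19544

Gauss's count: N_{7}(6) = (1/6) Σ_{d|6} μ(6/d)·7^d.
Divisors of 6: 1, 2, 3, 6; μ(6/d) for each: 1, -1, -1, 1.
Σ = 7^1 − 7^2 − 7^3 + 7^6 = 117264.
N = 117264/6 = 19544.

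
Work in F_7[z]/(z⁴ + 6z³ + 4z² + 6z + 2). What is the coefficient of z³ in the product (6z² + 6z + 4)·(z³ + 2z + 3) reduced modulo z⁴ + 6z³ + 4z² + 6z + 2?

Multiply in F_7[z]: (6z² + 6z + 4)·(z³ + 2z + 3) = 6z⁵ + 6z⁴ + 2z³ + 2z² + 5z + 5.
Reduce using z⁴ ≡ z³ + 3z² + z + 5 (mod z⁴ + 6z³ + 4z² + 6z + 2).
Reduced: 4z³ + 2z² + 5z + 2.

4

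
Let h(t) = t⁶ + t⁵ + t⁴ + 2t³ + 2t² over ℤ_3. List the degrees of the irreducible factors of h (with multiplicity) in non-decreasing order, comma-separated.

1, 1, 4

Roots in ℤ_3: h(0) = 0 → root; h(1) = 1; h(2) = 1.
Linear factors from roots: (t).
Complete factorization: h(t) = (t)^2·(t⁴ + t³ + t² + 2t + 2).
Factor degrees with multiplicity: 1 + 1 + 4 = 6.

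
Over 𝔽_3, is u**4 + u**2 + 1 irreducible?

No

Write g(u) = u**4 + u**2 + 1.
Check for roots in 𝔽_3: g(0) = 1; g(1) = 0 → root; g(2) = 0 → root.
g(1) = 0, so (u − 1) divides g(u); g is reducible.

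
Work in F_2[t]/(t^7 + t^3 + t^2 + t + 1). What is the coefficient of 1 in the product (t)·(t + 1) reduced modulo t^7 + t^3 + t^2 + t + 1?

0

Multiply in F_2[t]: (t)·(t + 1) = t^2 + t.
Reduced: t^2 + t.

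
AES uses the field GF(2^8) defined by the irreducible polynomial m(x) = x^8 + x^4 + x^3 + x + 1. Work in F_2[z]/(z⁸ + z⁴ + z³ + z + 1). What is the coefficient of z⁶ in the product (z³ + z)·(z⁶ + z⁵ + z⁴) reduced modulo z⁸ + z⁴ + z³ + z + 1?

1

Multiply in F_2[z]: (z³ + z)·(z⁶ + z⁵ + z⁴) = z⁹ + z⁸ + z⁶ + z⁵.
Reduce using z⁸ ≡ z⁴ + z³ + z + 1 (mod z⁸ + z⁴ + z³ + z + 1).
Reduced: z⁶ + z³ + z² + 1.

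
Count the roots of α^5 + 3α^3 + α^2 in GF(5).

3

Write f(α) = α^5 + 3α^3 + α^2.
Evaluate at each of the 5 elements of GF(5):
f(0) = 0 → root; f(1) = 0 → root; f(2) = 0 → root; f(3) = 3; f(4) = 2.
Roots: {0, 1, 2}.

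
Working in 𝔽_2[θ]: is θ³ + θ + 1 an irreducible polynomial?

Write h(θ) = θ³ + θ + 1.
Check for roots in 𝔽_2: h(0) = 1; h(1) = 1.
No roots. A degree-3 polynomial over a field with no linear factor is irreducible.

Yes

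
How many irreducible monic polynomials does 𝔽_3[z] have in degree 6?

By the necklace-counting formula, N_3(6) = (1/6) Σ_{d|6} μ(6/d)·3^d.
Divisors of 6: 1, 2, 3, 6; μ(6/d) for each: 1, -1, -1, 1.
Σ = 3^1 − 3^2 − 3^3 + 3^6 = 696.
N = 696/6 = 116.

116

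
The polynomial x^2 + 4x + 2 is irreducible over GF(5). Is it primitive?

Write f(x) = x^2 + 4x + 2.
|GF(5^2)^×| = 5^2 − 1 = 24. Prime factorization: 24 = 2^3·3.
f is primitive ⇔ x has order 24 in GF(5)[x]/(f), i.e. x^(24/q) ≠ 1 for each prime q | 24.
x^(12) mod f = 4.
x^(8) mod f = 2x + 1.
None equal 1, so x has full order 24; f is primitive.

Yes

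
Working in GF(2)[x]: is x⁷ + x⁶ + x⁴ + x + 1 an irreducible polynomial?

Write f(x) = x⁷ + x⁶ + x⁴ + x + 1.
Check for roots in GF(2): f(0) = 1; f(1) = 1.
No roots, so no linear factors.
Monic irreducibles of degree 2 over GF(2): x² + x + 1.
None of them divide f (all give nonzero remainder).
Monic irreducibles of degree 3 over GF(2): x³ + x + 1, x³ + x² + 1.
None of them divide f (all give nonzero remainder).
No irreducible factor of degree ≤ 3 exists, so f is irreducible over GF(2).

Yes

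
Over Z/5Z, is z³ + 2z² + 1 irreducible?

Yes

Write g(z) = z³ + 2z² + 1.
Check for roots in Z/5Z: g(0) = 1; g(1) = 4; g(2) = 2; g(3) = 1; g(4) = 2.
No roots. A degree-3 polynomial over a field with no linear factor is irreducible.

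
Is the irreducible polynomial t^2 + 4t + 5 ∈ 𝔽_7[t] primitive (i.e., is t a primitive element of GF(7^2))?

Write f(t) = t^2 + 4t + 5.
|GF(7^2)^×| = 7^2 − 1 = 48. Prime factorization: 48 = 2^4·3.
f is primitive ⇔ t has order 48 in GF(7)[t]/(f), i.e. t^(48/q) ≠ 1 for each prime q | 48.
t^(24) mod f = 6.
t^(16) mod f = 4.
None equal 1, so t has full order 48; f is primitive.

Yes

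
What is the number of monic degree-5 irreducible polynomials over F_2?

x^(2^5) − x is the product of all monic irreducibles of degree dividing 5; Möbius inversion gives N = (1/5) Σ μ(5/d)·2^d.
Divisors of 5: 1, 5; μ(5/d) for each: -1, 1.
Σ = − 2^1 + 2^5 = 30.
N = 30/5 = 6.

6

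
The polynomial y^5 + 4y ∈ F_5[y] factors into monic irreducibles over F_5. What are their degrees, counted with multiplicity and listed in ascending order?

Write h(y) = y^5 + 4y.
Roots in F_5: h(0) = 0 → root; h(1) = 0 → root; h(2) = 0 → root; h(3) = 0 → root; h(4) = 0 → root.
Linear factors from roots: (y), (y + 4), (y + 3), (y + 2), (y + 1).
Complete factorization: h(y) = (y)·(y + 1)·(y + 2)·(y + 3)·(y + 4).
Factor degrees with multiplicity: 1 + 1 + 1 + 1 + 1 = 5.

1, 1, 1, 1, 1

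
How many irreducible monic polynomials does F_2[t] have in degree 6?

9

By the necklace-counting formula, N_2(6) = (1/6) Σ_{d|6} μ(6/d)·2^d.
Divisors of 6: 1, 2, 3, 6; μ(6/d) for each: 1, -1, -1, 1.
Σ = 2^1 − 2^2 − 2^3 + 2^6 = 54.
N = 54/6 = 9.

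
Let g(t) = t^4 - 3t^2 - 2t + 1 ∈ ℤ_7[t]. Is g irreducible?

No

Check for roots in ℤ_7: g(0) = 1; g(1) = 4; g(2) = 1; g(3) = 0 → root; g(4) = 5; g(5) = 2; g(6) = 1.
g(3) = 0, so (t − 3) divides g(t); g is reducible.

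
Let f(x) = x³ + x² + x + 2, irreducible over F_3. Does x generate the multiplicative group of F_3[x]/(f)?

No

|GF(3^3)^×| = 3^3 − 1 = 26. Prime factorization: 26 = 2·13.
f is primitive ⇔ x has order 26 in GF(3)[x]/(f), i.e. x^(26/q) ≠ 1 for each prime q | 26.
x^(13) mod f = 1
x^(2) mod f = x².
Since x^(13) = 1, the order of x divides 13 < 26; not primitive.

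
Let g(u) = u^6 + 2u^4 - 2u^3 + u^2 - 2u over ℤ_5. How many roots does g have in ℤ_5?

Evaluate at each of the 5 elements of ℤ_5:
g(0) = 0 → root; g(1) = 0 → root; g(2) = 0 → root; g(3) = 0 → root; g(4) = 3.
Roots: {0, 1, 2, 3}.

4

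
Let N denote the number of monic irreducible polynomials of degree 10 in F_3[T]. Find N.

x^(3^10) − x is the product of all monic irreducibles of degree dividing 10; Möbius inversion gives N = (1/10) Σ μ(10/d)·3^d.
Divisors of 10: 1, 2, 5, 10; μ(10/d) for each: 1, -1, -1, 1.
Σ = 3^1 − 3^2 − 3^5 + 3^10 = 58800.
N = 58800/10 = 5880.

5880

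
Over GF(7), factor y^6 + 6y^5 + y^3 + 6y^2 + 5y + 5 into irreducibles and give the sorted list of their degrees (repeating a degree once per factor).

Write f(y) = y^6 + 6y^5 + y^3 + 6y^2 + 5y + 5.
Linear factors from roots: (y + 1).
Complete factorization: f(y) = (y + 1)·(y^2 + y + 4)·(y^3 + 4y^2 + y + 3).
Factor degrees with multiplicity: 1 + 2 + 3 = 6.

1, 2, 3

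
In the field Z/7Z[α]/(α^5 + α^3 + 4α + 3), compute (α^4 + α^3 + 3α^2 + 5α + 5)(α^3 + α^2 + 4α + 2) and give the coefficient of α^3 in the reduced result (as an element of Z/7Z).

Multiply in Z/7Z[α]: (α^4 + α^3 + 3α^2 + 5α + 5)·(α^3 + α^2 + 4α + 2) = α^7 + 2α^6 + α^5 + 3α^3 + 3α^2 + 2α + 3.
Reduce using α^5 ≡ 6α^3 + 3α + 4 (mod α^5 + α^3 + 4α + 3).
Reduced: 5α^4 + 6α^3 + 6α^2 + 3α + 3.

6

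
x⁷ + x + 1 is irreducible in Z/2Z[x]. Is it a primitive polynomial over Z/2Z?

Write f(x) = x⁷ + x + 1.
|GF(2^7)^×| = 2^7 − 1 = 127. Prime factorization: 127 = 127.
f is primitive ⇔ x has order 127 in GF(2)[x]/(f), i.e. x^(127/q) ≠ 1 for each prime q | 127.
x^(1) mod f = x.
None equal 1, so x has full order 127; f is primitive.

Yes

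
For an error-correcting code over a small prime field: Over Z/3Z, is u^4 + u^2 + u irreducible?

No

Write m(u) = u^4 + u^2 + u.
Check for roots in Z/3Z: m(0) = 0 → root; m(1) = 0 → root; m(2) = 1.
m(0) = 0, so (u) divides m(u); m is reducible.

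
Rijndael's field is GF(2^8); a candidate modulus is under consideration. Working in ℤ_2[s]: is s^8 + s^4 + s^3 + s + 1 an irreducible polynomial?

Write m(s) = s^8 + s^4 + s^3 + s + 1.
Check for roots in ℤ_2: m(0) = 1; m(1) = 1.
No roots, so no linear factors.
Monic irreducibles of degree 2 over GF(2): s^2 + s + 1.
None of them divide m (all give nonzero remainder).
Monic irreducibles of degree 3 over GF(2): s^3 + s + 1, s^3 + s^2 + 1.
None of them divide m (all give nonzero remainder).
Monic irreducibles of degree 4 over GF(2): s^4 + s + 1, s^4 + s^3 + 1, s^4 + s^3 + s^2 + s + 1.
None of them divide m (all give nonzero remainder).
No irreducible factor of degree ≤ 4 exists, so m is irreducible over GF(2).

Yes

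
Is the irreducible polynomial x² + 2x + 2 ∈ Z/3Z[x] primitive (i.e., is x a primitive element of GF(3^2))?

Yes

Write f(x) = x² + 2x + 2.
|GF(3^2)^×| = 3^2 − 1 = 8. Prime factorization: 8 = 2^3.
f is primitive ⇔ x has order 8 in GF(3)[x]/(f), i.e. x^(8/q) ≠ 1 for each prime q | 8.
x^(4) mod f = 2.
None equal 1, so x has full order 8; f is primitive.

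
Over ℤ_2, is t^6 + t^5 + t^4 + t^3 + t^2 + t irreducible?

No

Write h(t) = t^6 + t^5 + t^4 + t^3 + t^2 + t.
Check for roots in ℤ_2: h(0) = 0 → root; h(1) = 0 → root.
h(0) = 0, so (t) divides h(t); h is reducible.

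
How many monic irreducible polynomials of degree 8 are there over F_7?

720300

x^(7^8) − x is the product of all monic irreducibles of degree dividing 8; Möbius inversion gives N = (1/8) Σ μ(8/d)·7^d.
Divisors of 8: 1, 2, 4, 8; μ(8/d) for each: 0, 0, -1, 1.
Σ = − 7^4 + 7^8 = 5762400.
N = 5762400/8 = 720300.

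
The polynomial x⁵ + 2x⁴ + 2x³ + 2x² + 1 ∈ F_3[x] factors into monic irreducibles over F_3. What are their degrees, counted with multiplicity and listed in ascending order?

5

Write h(x) = x⁵ + 2x⁴ + 2x³ + 2x² + 1.
Roots in F_3: h(0) = 1; h(1) = 2; h(2) = 2.
Complete factorization: h(x) = (x⁵ + 2x⁴ + 2x³ + 2x² + 1).
Factor degrees with multiplicity: 5 = 5.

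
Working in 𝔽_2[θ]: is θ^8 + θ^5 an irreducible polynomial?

No

Write h(θ) = θ^8 + θ^5.
Check for roots in 𝔽_2: h(0) = 0 → root; h(1) = 0 → root.
h(0) = 0, so (θ) divides h(θ); h is reducible.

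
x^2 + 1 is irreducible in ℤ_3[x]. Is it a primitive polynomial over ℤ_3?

Write f(x) = x^2 + 1.
|GF(3^2)^×| = 3^2 − 1 = 8. Prime factorization: 8 = 2^3.
f is primitive ⇔ x has order 8 in GF(3)[x]/(f), i.e. x^(8/q) ≠ 1 for each prime q | 8.
x^(4) mod f = 1
Since x^(4) = 1, the order of x divides 4 < 8; not primitive.

No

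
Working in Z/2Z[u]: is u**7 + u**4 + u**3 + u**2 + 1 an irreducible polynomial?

Write g(u) = u**7 + u**4 + u**3 + u**2 + 1.
Check for roots in Z/2Z: g(0) = 1; g(1) = 1.
No roots, so no linear factors.
Monic irreducibles of degree 2 over GF(2): u**2 + u + 1.
None of them divide g (all give nonzero remainder).
Monic irreducibles of degree 3 over GF(2): u**3 + u + 1, u**3 + u**2 + 1.
None of them divide g (all give nonzero remainder).
No irreducible factor of degree ≤ 3 exists, so g is irreducible over GF(2).

Yes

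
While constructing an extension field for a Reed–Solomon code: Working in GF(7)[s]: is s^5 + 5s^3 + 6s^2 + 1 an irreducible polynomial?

Write h(s) = s^5 + 5s^3 + 6s^2 + 1.
Check for roots in GF(7): h(0) = 1; h(1) = 6; h(2) = 6; h(3) = 6; h(4) = 6; h(5) = 2; h(6) = 1.
No roots, so no linear factors.
Degree-2 irreducible divisors: test the 21 monic irreducibles of degree 2 over GF(7).
None of them divide h (all give nonzero remainder).
No irreducible factor of degree ≤ 2 exists, so h is irreducible over GF(7).

Yes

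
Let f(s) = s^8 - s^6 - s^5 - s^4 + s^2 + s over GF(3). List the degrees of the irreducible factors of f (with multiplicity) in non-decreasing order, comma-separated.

Roots in GF(3): f(0) = 0 → root; f(1) = 0 → root; f(2) = 0 → root.
Linear factors from roots: (s), (s - 1), (s + 1).
Complete factorization: f(s) = (s)·(s + 1)·(s - 1)·(s^2 + 1)·(s^3 - s - 1).
Factor degrees with multiplicity: 1 + 1 + 1 + 2 + 3 = 8.

1, 1, 1, 2, 3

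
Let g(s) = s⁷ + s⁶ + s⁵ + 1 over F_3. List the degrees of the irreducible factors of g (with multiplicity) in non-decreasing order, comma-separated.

Roots in F_3: g(0) = 1; g(1) = 1; g(2) = 0 → root.
Linear factors from roots: (s + 1).
Complete factorization: g(s) = (s + 1)^2·(s² + 1)·(s³ - s² + s + 1).
Factor degrees with multiplicity: 1 + 1 + 2 + 3 = 7.

1, 1, 2, 3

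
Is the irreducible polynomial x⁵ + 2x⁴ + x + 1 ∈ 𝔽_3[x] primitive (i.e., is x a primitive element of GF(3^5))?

Yes

Write f(x) = x⁵ + 2x⁴ + x + 1.
|GF(3^5)^×| = 3^5 − 1 = 242. Prime factorization: 242 = 2·11^2.
f is primitive ⇔ x has order 242 in GF(3)[x]/(f), i.e. x^(242/q) ≠ 1 for each prime q | 242.
x^(121) mod f = 2.
x^(22) mod f = x⁴ + x³ + 2x + 1.
None equal 1, so x has full order 242; f is primitive.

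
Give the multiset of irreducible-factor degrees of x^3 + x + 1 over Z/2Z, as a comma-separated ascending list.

3

Write f(x) = x^3 + x + 1.
Roots in Z/2Z: f(0) = 1; f(1) = 1.
Complete factorization: f(x) = (x^3 + x + 1).
Factor degrees with multiplicity: 3 = 3.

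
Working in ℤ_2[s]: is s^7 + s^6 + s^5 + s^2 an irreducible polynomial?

Write g(s) = s^7 + s^6 + s^5 + s^2.
Check for roots in ℤ_2: g(0) = 0 → root; g(1) = 0 → root.
g(0) = 0, so (s) divides g(s); g is reducible.

No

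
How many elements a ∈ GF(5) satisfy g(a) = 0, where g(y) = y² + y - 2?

Evaluate at each of the 5 elements of GF(5):
g(0) = 3; g(1) = 0 → root; g(2) = 4; g(3) = 0 → root; g(4) = 3.
Roots: {1, 3}.

2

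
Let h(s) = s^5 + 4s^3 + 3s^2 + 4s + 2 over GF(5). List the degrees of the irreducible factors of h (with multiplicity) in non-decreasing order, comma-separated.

5

Roots in GF(5): h(0) = 2; h(1) = 4; h(2) = 1; h(3) = 2; h(4) = 1.
Complete factorization: h(s) = (s^5 + 4s^3 + 3s^2 + 4s + 2).
Factor degrees with multiplicity: 5 = 5.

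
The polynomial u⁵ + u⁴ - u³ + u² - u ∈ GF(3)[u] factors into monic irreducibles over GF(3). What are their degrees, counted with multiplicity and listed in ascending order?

1, 1, 3

Write f(u) = u⁵ + u⁴ - u³ + u² - u.
Roots in GF(3): f(0) = 0 → root; f(1) = 1; f(2) = 0 → root.
Linear factors from roots: (u), (u + 1).
Complete factorization: f(u) = (u)·(u + 1)·(u³ - u - 1).
Factor degrees with multiplicity: 1 + 1 + 3 = 5.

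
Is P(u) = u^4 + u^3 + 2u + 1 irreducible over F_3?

Check for roots in F_3: P(0) = 1; P(1) = 2; P(2) = 2.
No roots, so no linear factors.
Monic irreducibles of degree 2 over GF(3): u^2 + 1, u^2 + u + 2, u^2 + 2u + 2.
None of them divide P (all give nonzero remainder).
No irreducible factor of degree ≤ 2 exists, so P is irreducible over GF(3).

Yes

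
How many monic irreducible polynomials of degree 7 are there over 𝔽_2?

18

By the necklace-counting formula, N_2(7) = (1/7) Σ_{d|7} μ(7/d)·2^d.
Divisors of 7: 1, 7; μ(7/d) for each: -1, 1.
Σ = − 2^1 + 2^7 = 126.
N = 126/7 = 18.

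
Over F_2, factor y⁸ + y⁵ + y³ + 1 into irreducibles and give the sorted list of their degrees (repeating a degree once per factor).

1, 1, 2, 4

Write f(y) = y⁸ + y⁵ + y³ + 1.
Roots in F_2: f(0) = 1; f(1) = 0 → root.
Linear factors from roots: (y + 1).
Complete factorization: f(y) = (y + 1)^2·(y² + y + 1)·(y⁴ + y³ + y² + y + 1).
Factor degrees with multiplicity: 1 + 1 + 2 + 4 = 8.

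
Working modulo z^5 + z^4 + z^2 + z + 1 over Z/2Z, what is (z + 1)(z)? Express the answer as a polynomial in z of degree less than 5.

Multiply in Z/2Z[z]: (z + 1)·(z) = z^2 + z.
Reduced: z^2 + z.

z^2 + z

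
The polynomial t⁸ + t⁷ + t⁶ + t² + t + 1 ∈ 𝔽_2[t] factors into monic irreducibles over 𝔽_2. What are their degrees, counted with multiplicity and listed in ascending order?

Write f(t) = t⁸ + t⁷ + t⁶ + t² + t + 1.
Roots in 𝔽_2: f(0) = 1; f(1) = 0 → root.
Linear factors from roots: (t + 1).
Complete factorization: f(t) = (t + 1)^2·(t² + t + 1)^3.
Factor degrees with multiplicity: 1 + 1 + 2 + 2 + 2 = 8.

1, 1, 2, 2, 2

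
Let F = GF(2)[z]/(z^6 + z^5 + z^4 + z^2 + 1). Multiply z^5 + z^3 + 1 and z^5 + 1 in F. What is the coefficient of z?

0

Multiply in GF(2)[z]: (z^5 + z^3 + 1)·(z^5 + 1) = z^10 + z^8 + z^3 + 1.
Reduce using z^6 ≡ z^5 + z^4 + z^2 + 1 (mod z^6 + z^5 + z^4 + z^2 + 1).
Reduced: z^5 + z^2 + 1.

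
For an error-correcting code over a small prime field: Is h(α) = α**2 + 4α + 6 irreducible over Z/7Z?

Check for roots in Z/7Z: h(0) = 6; h(1) = 4; h(2) = 4; h(3) = 6; h(4) = 3; h(5) = 2; h(6) = 3.
No roots. A degree-2 polynomial over a field with no linear factor is irreducible.

Yes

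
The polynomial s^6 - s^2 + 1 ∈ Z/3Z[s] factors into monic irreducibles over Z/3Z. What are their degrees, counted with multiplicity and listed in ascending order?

Write g(s) = s^6 - s^2 + 1.
Roots in Z/3Z: g(0) = 1; g(1) = 1; g(2) = 1.
Complete factorization: g(s) = (s^6 - s^2 + 1).
Factor degrees with multiplicity: 6 = 6.

6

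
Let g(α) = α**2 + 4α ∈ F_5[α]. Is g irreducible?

Check for roots in F_5: g(0) = 0 → root; g(1) = 0 → root; g(2) = 2; g(3) = 1; g(4) = 2.
g(0) = 0, so (α) divides g(α); g is reducible.

No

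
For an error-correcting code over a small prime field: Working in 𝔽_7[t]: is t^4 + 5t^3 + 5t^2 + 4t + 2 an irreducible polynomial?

Yes

Write P(t) = t^4 + 5t^3 + 5t^2 + 4t + 2.
Check for roots in 𝔽_7: P(0) = 2; P(1) = 3; P(2) = 2; P(3) = 2; P(4) = 2; P(5) = 4; P(6) = 6.
No roots, so no linear factors.
Degree-2 irreducible divisors: test the 21 monic irreducibles of degree 2 over GF(7).
None of them divide P (all give nonzero remainder).
No irreducible factor of degree ≤ 2 exists, so P is irreducible over GF(7).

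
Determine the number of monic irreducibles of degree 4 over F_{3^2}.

The number of monic irreducibles of degree 4 over GF(9) is (1/4)·Σ_{d∣4} μ(4/d) 9^d.
Divisors of 4: 1, 2, 4; μ(4/d) for each: 0, -1, 1.
Σ = − 9^2 + 9^4 = 6480.
N = 6480/4 = 1620.

1620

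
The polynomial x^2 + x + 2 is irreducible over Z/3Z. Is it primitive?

Yes

Write f(x) = x^2 + x + 2.
|GF(3^2)^×| = 3^2 − 1 = 8. Prime factorization: 8 = 2^3.
f is primitive ⇔ x has order 8 in GF(3)[x]/(f), i.e. x^(8/q) ≠ 1 for each prime q | 8.
x^(4) mod f = 2.
None equal 1, so x has full order 8; f is primitive.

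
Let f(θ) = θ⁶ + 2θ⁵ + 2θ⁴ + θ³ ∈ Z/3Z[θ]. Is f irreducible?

Check for roots in Z/3Z: f(0) = 0 → root; f(1) = 0 → root; f(2) = 0 → root.
f(0) = 0, so (θ) divides f(θ); f is reducible.

No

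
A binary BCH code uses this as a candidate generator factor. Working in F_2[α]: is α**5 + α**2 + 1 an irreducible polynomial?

Write f(α) = α**5 + α**2 + 1.
Check for roots in F_2: f(0) = 1; f(1) = 1.
No roots, so no linear factors.
Monic irreducibles of degree 2 over GF(2): α**2 + α + 1.
None of them divide f (all give nonzero remainder).
No irreducible factor of degree ≤ 2 exists, so f is irreducible over GF(2).

Yes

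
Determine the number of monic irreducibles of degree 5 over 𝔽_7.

By the necklace-counting formula, N_7(5) = (1/5) Σ_{d|5} μ(5/d)·7^d.
Divisors of 5: 1, 5; μ(5/d) for each: -1, 1.
Σ = − 7^1 + 7^5 = 16800.
N = 16800/5 = 3360.

3360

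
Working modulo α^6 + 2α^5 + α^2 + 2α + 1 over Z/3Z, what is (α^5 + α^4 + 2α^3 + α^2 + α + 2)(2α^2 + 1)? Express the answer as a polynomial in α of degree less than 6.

Multiply in Z/3Z[α]: (α^5 + α^4 + 2α^3 + α^2 + α + 2)·(2α^2 + 1) = 2α^7 + 2α^6 + 2α^5 + α^3 + 2α^2 + α + 2.
Reduce using α^6 ≡ α^5 + 2α^2 + α + 2 (mod α^6 + 2α^5 + α^2 + 2α + 1).
Reduced: 2α^3 + 1.

2α^3 + 1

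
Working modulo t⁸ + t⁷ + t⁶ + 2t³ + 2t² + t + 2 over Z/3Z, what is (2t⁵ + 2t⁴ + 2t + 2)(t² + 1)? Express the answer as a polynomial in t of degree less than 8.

2t^7 + 2t^6 + 2t^5 + 2t^4 + 2t^3 + 2t^2 + 2t + 2

Multiply in Z/3Z[t]: (2t⁵ + 2t⁴ + 2t + 2)·(t² + 1) = 2t⁷ + 2t⁶ + 2t⁵ + 2t⁴ + 2t³ + 2t² + 2t + 2.
Reduced: 2t⁷ + 2t⁶ + 2t⁵ + 2t⁴ + 2t³ + 2t² + 2t + 2.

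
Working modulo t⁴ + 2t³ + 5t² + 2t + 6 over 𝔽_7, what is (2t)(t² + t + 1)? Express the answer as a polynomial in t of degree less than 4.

Multiply in 𝔽_7[t]: (2t)·(t² + t + 1) = 2t³ + 2t² + 2t.
Reduced: 2t³ + 2t² + 2t.

2t^3 + 2t^2 + 2t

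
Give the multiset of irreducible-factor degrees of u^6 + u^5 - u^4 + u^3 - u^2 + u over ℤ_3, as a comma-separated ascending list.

1, 2, 3

Write h(u) = u^6 + u^5 - u^4 + u^3 - u^2 + u.
Roots in ℤ_3: h(0) = 0 → root; h(1) = 2; h(2) = 2.
Linear factors from roots: (u).
Complete factorization: h(u) = (u)·(u^2 - u - 1)·(u^3 - u^2 - u - 1).
Factor degrees with multiplicity: 1 + 2 + 3 = 6.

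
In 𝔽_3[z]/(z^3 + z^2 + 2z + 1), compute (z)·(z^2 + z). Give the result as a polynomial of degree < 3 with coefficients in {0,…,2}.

z + 2

Multiply in 𝔽_3[z]: (z)·(z^2 + z) = z^3 + z^2.
Reduce using z^3 ≡ 2z^2 + z + 2 (mod z^3 + z^2 + 2z + 1).
Reduced: z + 2.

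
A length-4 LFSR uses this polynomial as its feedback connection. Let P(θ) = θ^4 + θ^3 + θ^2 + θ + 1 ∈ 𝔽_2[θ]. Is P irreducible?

Check for roots in 𝔽_2: P(0) = 1; P(1) = 1.
No roots, so no linear factors.
Monic irreducibles of degree 2 over GF(2): θ^2 + θ + 1.
None of them divide P (all give nonzero remainder).
No irreducible factor of degree ≤ 2 exists, so P is irreducible over GF(2).

Yes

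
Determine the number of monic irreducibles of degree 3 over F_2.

By the necklace-counting formula, N_2(3) = (1/3) Σ_{d|3} μ(3/d)·2^d.
Divisors of 3: 1, 3; μ(3/d) for each: -1, 1.
Σ = − 2^1 + 2^3 = 6.
N = 6/3 = 2.

2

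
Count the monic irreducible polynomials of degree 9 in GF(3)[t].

2184

Gauss's count: N_{3}(9) = (1/9) Σ_{d|9} μ(9/d)·3^d.
Divisors of 9: 1, 3, 9; μ(9/d) for each: 0, -1, 1.
Σ = − 3^3 + 3^9 = 19656.
N = 19656/9 = 2184.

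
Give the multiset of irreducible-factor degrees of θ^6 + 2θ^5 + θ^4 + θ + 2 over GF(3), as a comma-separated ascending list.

2, 4

Write g(θ) = θ^6 + 2θ^5 + θ^4 + θ + 2.
Roots in GF(3): g(0) = 2; g(1) = 1; g(2) = 1.
Complete factorization: g(θ) = (θ^2 + θ + 2)·(θ^4 + θ^3 + θ^2 + 1).
Factor degrees with multiplicity: 2 + 4 = 6.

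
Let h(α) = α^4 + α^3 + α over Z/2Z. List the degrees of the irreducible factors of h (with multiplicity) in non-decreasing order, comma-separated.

1, 3

Roots in Z/2Z: h(0) = 0 → root; h(1) = 1.
Linear factors from roots: (α).
Complete factorization: h(α) = (α)·(α^3 + α^2 + 1).
Factor degrees with multiplicity: 1 + 3 = 4.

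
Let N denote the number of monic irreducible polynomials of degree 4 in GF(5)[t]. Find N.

150

x^(5^4) − x is the product of all monic irreducibles of degree dividing 4; Möbius inversion gives N = (1/4) Σ μ(4/d)·5^d.
Divisors of 4: 1, 2, 4; μ(4/d) for each: 0, -1, 1.
Σ = − 5^2 + 5^4 = 600.
N = 600/4 = 150.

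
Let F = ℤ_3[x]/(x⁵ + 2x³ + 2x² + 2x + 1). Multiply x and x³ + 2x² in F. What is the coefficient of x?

0

Multiply in ℤ_3[x]: (x)·(x³ + 2x²) = x⁴ + 2x³.
Reduced: x⁴ + 2x³.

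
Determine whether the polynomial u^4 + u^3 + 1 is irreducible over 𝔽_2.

Yes

Write f(u) = u^4 + u^3 + 1.
Check for roots in 𝔽_2: f(0) = 1; f(1) = 1.
No roots, so no linear factors.
Monic irreducibles of degree 2 over GF(2): u^2 + u + 1.
None of them divide f (all give nonzero remainder).
No irreducible factor of degree ≤ 2 exists, so f is irreducible over GF(2).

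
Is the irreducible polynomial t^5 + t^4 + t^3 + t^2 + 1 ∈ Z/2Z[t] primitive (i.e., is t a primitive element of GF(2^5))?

Write f(t) = t^5 + t^4 + t^3 + t^2 + 1.
|GF(2^5)^×| = 2^5 − 1 = 31. Prime factorization: 31 = 31.
f is primitive ⇔ t has order 31 in GF(2)[t]/(f), i.e. t^(31/q) ≠ 1 for each prime q | 31.
t^(1) mod f = t.
None equal 1, so t has full order 31; f is primitive.

Yes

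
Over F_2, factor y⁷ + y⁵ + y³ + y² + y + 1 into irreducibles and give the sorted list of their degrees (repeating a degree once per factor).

Write g(y) = y⁷ + y⁵ + y³ + y² + y + 1.
Roots in F_2: g(0) = 1; g(1) = 0 → root.
Linear factors from roots: (y + 1).
Complete factorization: g(y) = (y + 1)^2·(y² + y + 1)·(y³ + y² + 1).
Factor degrees with multiplicity: 1 + 1 + 2 + 3 = 7.

1, 1, 2, 3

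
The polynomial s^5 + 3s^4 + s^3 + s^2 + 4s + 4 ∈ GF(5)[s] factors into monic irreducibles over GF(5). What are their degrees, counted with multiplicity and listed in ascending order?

5

Write g(s) = s^5 + 3s^4 + s^3 + s^2 + 4s + 4.
Roots in GF(5): g(0) = 4; g(1) = 4; g(2) = 4; g(3) = 3; g(4) = 2.
Complete factorization: g(s) = (s^5 + 3s^4 + s^3 + s^2 + 4s + 4).
Factor degrees with multiplicity: 5 = 5.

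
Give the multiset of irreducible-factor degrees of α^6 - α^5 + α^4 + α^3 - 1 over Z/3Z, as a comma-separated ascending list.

3, 3

Write f(α) = α^6 - α^5 + α^4 + α^3 - 1.
Roots in Z/3Z: f(0) = 2; f(1) = 1; f(2) = 1.
Complete factorization: f(α) = (α^3 - α + 1)·(α^3 - α^2 - α - 1).
Factor degrees with multiplicity: 3 + 3 = 6.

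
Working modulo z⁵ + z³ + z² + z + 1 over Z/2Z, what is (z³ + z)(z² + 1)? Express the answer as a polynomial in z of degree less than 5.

z^3 + z^2 + 1

Multiply in Z/2Z[z]: (z³ + z)·(z² + 1) = z⁵ + z.
Reduce using z⁵ ≡ z³ + z² + z + 1 (mod z⁵ + z³ + z² + z + 1).
Reduced: z³ + z² + 1.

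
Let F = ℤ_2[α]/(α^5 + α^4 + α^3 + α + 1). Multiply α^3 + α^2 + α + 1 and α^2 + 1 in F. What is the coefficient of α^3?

Multiply in ℤ_2[α]: (α^3 + α^2 + α + 1)·(α^2 + 1) = α^5 + α^4 + α + 1.
Reduce using α^5 ≡ α^4 + α^3 + α + 1 (mod α^5 + α^4 + α^3 + α + 1).
Reduced: α^3.

1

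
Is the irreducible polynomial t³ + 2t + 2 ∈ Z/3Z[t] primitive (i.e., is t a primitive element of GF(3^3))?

Write f(t) = t³ + 2t + 2.
|GF(3^3)^×| = 3^3 − 1 = 26. Prime factorization: 26 = 2·13.
f is primitive ⇔ t has order 26 in GF(3)[t]/(f), i.e. t^(26/q) ≠ 1 for each prime q | 26.
t^(13) mod f = 1
t^(2) mod f = t².
Since t^(13) = 1, the order of t divides 13 < 26; not primitive.

No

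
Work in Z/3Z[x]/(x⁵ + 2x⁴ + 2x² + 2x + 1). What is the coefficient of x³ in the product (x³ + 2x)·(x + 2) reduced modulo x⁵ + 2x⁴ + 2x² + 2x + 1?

2

Multiply in Z/3Z[x]: (x³ + 2x)·(x + 2) = x⁴ + 2x³ + 2x² + x.
Reduced: x⁴ + 2x³ + 2x² + x.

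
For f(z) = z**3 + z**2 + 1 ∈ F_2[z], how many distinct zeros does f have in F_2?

Evaluate at each of the 2 elements of F_2:
f(0) = 1; f(1) = 1.
No element is a root.

0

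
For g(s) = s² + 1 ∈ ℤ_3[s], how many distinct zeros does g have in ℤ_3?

Evaluate at each of the 3 elements of ℤ_3:
g(0) = 1; g(1) = 2; g(2) = 2.
No element is a root.

0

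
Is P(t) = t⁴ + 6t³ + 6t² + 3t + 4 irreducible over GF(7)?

No

Check for roots in GF(7): P(0) = 4; P(1) = 6; P(2) = 0 → root; P(3) = 2; P(4) = 3; P(5) = 4; P(6) = 2.
P(2) = 0, so (t − 2) divides P(t); P is reducible.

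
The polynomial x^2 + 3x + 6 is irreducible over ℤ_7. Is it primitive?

No

Write f(x) = x^2 + 3x + 6.
|GF(7^2)^×| = 7^2 − 1 = 48. Prime factorization: 48 = 2^4·3.
f is primitive ⇔ x has order 48 in GF(7)[x]/(f), i.e. x^(48/q) ≠ 1 for each prime q | 48.
x^(24) mod f = 6.
x^(16) mod f = 1
Since x^(16) = 1, the order of x divides 16 < 48; not primitive.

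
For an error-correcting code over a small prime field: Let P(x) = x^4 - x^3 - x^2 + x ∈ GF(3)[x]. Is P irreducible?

No

Check for roots in GF(3): P(0) = 0 → root; P(1) = 0 → root; P(2) = 0 → root.
P(0) = 0, so (x) divides P(x); P is reducible.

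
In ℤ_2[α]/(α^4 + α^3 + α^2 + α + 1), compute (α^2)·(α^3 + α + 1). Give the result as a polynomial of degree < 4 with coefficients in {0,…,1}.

Multiply in ℤ_2[α]: (α^2)·(α^3 + α + 1) = α^5 + α^3 + α^2.
Reduce using α^4 ≡ α^3 + α^2 + α + 1 (mod α^4 + α^3 + α^2 + α + 1).
Reduced: α^3 + α^2 + 1.

α^3 + α^2 + 1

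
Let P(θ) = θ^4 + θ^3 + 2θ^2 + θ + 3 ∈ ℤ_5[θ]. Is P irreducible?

Yes

Check for roots in ℤ_5: P(0) = 3; P(1) = 3; P(2) = 2; P(3) = 2; P(4) = 4.
No roots, so no linear factors.
Degree-2 irreducible divisors: test the 10 monic irreducibles of degree 2 over GF(5).
None of them divide P (all give nonzero remainder).
No irreducible factor of degree ≤ 2 exists, so P is irreducible over GF(5).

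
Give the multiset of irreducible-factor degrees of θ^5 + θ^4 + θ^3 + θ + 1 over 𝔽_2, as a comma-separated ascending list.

5

Write h(θ) = θ^5 + θ^4 + θ^3 + θ + 1.
Roots in 𝔽_2: h(0) = 1; h(1) = 1.
Complete factorization: h(θ) = (θ^5 + θ^4 + θ^3 + θ + 1).
Factor degrees with multiplicity: 5 = 5.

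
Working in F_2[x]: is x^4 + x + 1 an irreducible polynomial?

Write g(x) = x^4 + x + 1.
Check for roots in F_2: g(0) = 1; g(1) = 1.
No roots, so no linear factors.
Monic irreducibles of degree 2 over GF(2): x^2 + x + 1.
None of them divide g (all give nonzero remainder).
No irreducible factor of degree ≤ 2 exists, so g is irreducible over GF(2).

Yes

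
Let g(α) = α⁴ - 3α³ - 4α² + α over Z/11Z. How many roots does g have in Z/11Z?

4

Evaluate at each of the 11 elements of Z/11Z:
g(0) = 0 → root; g(1) = 6; g(2) = 0 → root; g(3) = 0 → root; g(4) = 4; g(5) = 1; g(6) = 4; g(7) = 6; g(8) = 2; g(9) = 0 → root; g(10) = 10.
Roots: {0, 2, 3, 9}.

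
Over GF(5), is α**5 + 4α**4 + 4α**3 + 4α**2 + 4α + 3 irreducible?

Write f(α) = α**5 + 4α**4 + 4α**3 + 4α**2 + 4α + 3.
Check for roots in GF(5): f(0) = 3; f(1) = 0 → root; f(2) = 0 → root; f(3) = 1; f(4) = 2.
f(1) = 0, so (α − 1) divides f(α); f is reducible.

No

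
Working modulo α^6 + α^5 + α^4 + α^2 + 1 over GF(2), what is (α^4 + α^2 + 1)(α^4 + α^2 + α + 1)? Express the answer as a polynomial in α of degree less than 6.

α^2 + 1

Multiply in GF(2)[α]: (α^4 + α^2 + 1)·(α^4 + α^2 + α + 1) = α^8 + α^5 + α^4 + α^3 + α + 1.
Reduce using α^6 ≡ α^5 + α^4 + α^2 + 1 (mod α^6 + α^5 + α^4 + α^2 + 1).
Reduced: α^2 + 1.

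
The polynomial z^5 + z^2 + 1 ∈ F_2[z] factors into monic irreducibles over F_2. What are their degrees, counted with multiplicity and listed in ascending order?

5

Write g(z) = z^5 + z^2 + 1.
Roots in F_2: g(0) = 1; g(1) = 1.
Complete factorization: g(z) = (z^5 + z^2 + 1).
Factor degrees with multiplicity: 5 = 5.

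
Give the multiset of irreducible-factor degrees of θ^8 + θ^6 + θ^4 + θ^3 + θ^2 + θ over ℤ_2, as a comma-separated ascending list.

1, 1, 1, 2, 3

Write f(θ) = θ^8 + θ^6 + θ^4 + θ^3 + θ^2 + θ.
Roots in ℤ_2: f(0) = 0 → root; f(1) = 0 → root.
Linear factors from roots: (θ), (θ + 1).
Complete factorization: f(θ) = (θ)·(θ + 1)^2·(θ^2 + θ + 1)·(θ^3 + θ^2 + 1).
Factor degrees with multiplicity: 1 + 1 + 1 + 2 + 3 = 8.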